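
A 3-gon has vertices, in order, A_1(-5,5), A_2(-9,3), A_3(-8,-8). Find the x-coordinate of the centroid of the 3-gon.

-22/3

Apply the shoelace (surveyor's) formula. First the cross-terms c_i = x_i·y_{i+1} − x_{i+1}·y_i:
  30, 96, -80  ⇒  2A = 46, A = 23.
Then Σ (x_i + x_{i+1})·c_i = -1012, so x̄ = -1012 / (6·23) = -22/3.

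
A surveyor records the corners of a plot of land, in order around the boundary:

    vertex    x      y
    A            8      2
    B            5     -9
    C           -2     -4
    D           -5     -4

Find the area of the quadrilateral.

Apply the shoelace (surveyor's) formula: 2A = Σ (x_i·y_{i+1} − x_{i+1}·y_i), indices taken mod 4.
Σ = (-82) + (-38) + (-12) + (22) = -110
Area = |Σ|/2 = 55.

55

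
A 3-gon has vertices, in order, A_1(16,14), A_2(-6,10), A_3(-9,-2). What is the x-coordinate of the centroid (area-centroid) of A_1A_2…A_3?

Apply the surveyor's formula. First the cross-terms c_i = x_i·y_{i+1} − x_{i+1}·y_i:
  244, 102, -94  ⇒  2A = 252, A = 126.
Then Σ (x_i + x_{i+1})·c_i = 252, so x̄ = 252 / (6·126) = 1/3.

1/3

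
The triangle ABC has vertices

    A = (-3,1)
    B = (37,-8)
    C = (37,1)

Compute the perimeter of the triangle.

90

|AB| = √((40)² + (-9)²) = √1681 = 41
|BC| = √((0)² + (9)²) = √81 = 9
|CA| = √((-40)² + (0)²) = √1600 = 40
Perimeter = 41 + 9 + 40 = 90.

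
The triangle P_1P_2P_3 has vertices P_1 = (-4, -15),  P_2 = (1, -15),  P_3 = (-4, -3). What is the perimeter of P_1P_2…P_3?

|P_1P_2| = √((5)² + (0)²) = √25 = 5
|P_2P_3| = √((-5)² + (12)²) = √169 = 13
|P_3P_1| = √((0)² + (-12)²) = √144 = 12
Perimeter = 5 + 13 + 12 = 30.

30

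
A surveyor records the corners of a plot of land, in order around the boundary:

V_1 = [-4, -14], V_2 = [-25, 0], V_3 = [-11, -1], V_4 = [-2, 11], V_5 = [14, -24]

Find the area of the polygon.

423

Apply the shoelace formula: 2A = Σ (x_i·y_{i+1} − x_{i+1}·y_i), indices taken mod 5.
Σ = (-350) + (25) + (-123) + (-106) + (-292) = -846
Area = |Σ|/2 = 423.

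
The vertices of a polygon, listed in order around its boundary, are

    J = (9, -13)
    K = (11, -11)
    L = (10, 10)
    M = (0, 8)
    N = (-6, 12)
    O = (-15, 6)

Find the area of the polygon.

Apply the shoelace (surveyor's) formula: 2A = Σ (x_i·y_{i+1} − x_{i+1}·y_i), indices taken mod 6.
J→K: (9)(-11) − (11)(-13) = 44
K→L: (11)(10) − (10)(-11) = 220
L→M: (10)(8) − (0)(10) = 80
M→N: (0)(12) − (-6)(8) = 48
N→O: (-6)(6) − (-15)(12) = 144
O→J: (-15)(-13) − (9)(6) = 141
Σ = 677
Area = |Σ|/2 = 338.5.

338.5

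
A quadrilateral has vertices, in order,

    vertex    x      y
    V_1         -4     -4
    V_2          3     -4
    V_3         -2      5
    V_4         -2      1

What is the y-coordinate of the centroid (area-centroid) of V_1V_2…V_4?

-41/33

Apply the surveyor's formula. First the cross-terms c_i = x_i·y_{i+1} − x_{i+1}·y_i:
  28, 7, 8, 12  ⇒  2A = 55, A = 27.5.
Then Σ (y_i + y_{i+1})·c_i = -205, so ȳ = -205 / (6·27.5) = -41/33.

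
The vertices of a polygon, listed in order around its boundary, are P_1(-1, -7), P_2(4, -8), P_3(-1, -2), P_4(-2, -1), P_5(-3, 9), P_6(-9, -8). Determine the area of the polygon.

78

Apply Gauss's area formula: 2A = Σ (x_i·y_{i+1} − x_{i+1}·y_i), indices taken mod 6.
Σ = (36) + (-16) + (-3) + (-21) + (105) + (55) = 156
Area = |Σ|/2 = 78.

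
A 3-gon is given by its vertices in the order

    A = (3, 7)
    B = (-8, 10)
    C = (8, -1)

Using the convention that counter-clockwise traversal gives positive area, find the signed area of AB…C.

36.5

Apply Gauss's area formula: 2A = Σ (x_i·y_{i+1} − x_{i+1}·y_i), indices taken mod 3.
A→B: (3)(10) − (-8)(7) = 86
B→C: (-8)(-1) − (8)(10) = -72
C→A: (8)(7) − (3)(-1) = 59
Σ = 73
Signed area = Σ/2 = 36.5 (positive ⇒ counter-clockwise traversal).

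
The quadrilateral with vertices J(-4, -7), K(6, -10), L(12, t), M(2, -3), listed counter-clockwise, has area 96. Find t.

13

Write out the shoelace sum; only the two edges meeting at L involve t:
2·Area = [(6·t − 12·(-10)) + (12·(-3) − 2·t)] + 56
       = 4·t + 140 = 192
⇒ t = 13.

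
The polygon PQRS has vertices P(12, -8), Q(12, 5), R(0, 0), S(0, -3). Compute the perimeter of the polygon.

42

|PQ| = √((0)² + (13)²) = √169 = 13
|QR| = √((-12)² + (-5)²) = √169 = 13
|RS| = √((0)² + (-3)²) = √9 = 3
|SP| = √((12)² + (-5)²) = √169 = 13
Perimeter = 13 + 13 + 3 + 13 = 42.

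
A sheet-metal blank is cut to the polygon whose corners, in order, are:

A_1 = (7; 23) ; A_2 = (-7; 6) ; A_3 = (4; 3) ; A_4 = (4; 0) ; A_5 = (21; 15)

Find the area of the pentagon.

292

Apply the shoelace (surveyor's) formula: 2A = Σ (x_i·y_{i+1} − x_{i+1}·y_i), indices taken mod 5.
A_1→A_2: (7)(6) − (-7)(23) = 203
A_2→A_3: (-7)(3) − (4)(6) = -45
A_3→A_4: (4)(0) − (4)(3) = -12
A_4→A_5: (4)(15) − (21)(0) = 60
A_5→A_1: (21)(23) − (7)(15) = 378
Σ = 584
Area = |Σ|/2 = 292.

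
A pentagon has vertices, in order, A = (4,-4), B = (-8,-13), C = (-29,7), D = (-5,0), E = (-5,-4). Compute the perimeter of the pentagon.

|AB| = √((-12)² + (-9)²) = √225 = 15
|BC| = √((-21)² + (20)²) = √841 = 29
|CD| = √((24)² + (-7)²) = √625 = 25
|DE| = √((0)² + (-4)²) = √16 = 4
|EA| = √((9)² + (0)²) = √81 = 9
Perimeter = 15 + 29 + 25 + 4 + 9 = 82.

82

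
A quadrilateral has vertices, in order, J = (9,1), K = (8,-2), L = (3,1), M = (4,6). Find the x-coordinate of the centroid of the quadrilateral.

35/6

Apply the shoelace formula. First the cross-terms c_i = x_i·y_{i+1} − x_{i+1}·y_i:
  -26, 14, 14, -50  ⇒  2A = -48, A = -24.
Then Σ (x_i + x_{i+1})·c_i = -840, so x̄ = -840 / (6·(-24)) = 35/6.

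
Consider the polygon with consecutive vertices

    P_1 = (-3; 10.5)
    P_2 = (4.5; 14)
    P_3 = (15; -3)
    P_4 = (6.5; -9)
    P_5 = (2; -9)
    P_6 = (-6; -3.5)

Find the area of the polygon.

Apply Gauss's area formula: 2A = Σ (x_i·y_{i+1} − x_{i+1}·y_i), indices taken mod 6.
Σ = (-89.25) + (-223.5) + (-115.5) + (-40.5) + (-61) + (-73.5) = -603.25
Area = |Σ|/2 = 301.625.

301.625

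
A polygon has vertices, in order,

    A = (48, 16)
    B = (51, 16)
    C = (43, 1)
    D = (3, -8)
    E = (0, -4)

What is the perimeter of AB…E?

118

|AB| = √((3)² + (0)²) = √9 = 3
|BC| = √((-8)² + (-15)²) = √289 = 17
|CD| = √((-40)² + (-9)²) = √1681 = 41
|DE| = √((-3)² + (4)²) = √25 = 5
|EA| = √((48)² + (20)²) = √2704 = 52
Perimeter = 3 + 17 + 41 + 5 + 52 = 118.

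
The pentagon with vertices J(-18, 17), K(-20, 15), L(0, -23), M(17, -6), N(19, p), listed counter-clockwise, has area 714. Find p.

Write out the shoelace sum; only the two edges meeting at N involve p:
2·Area = [(17·p − 19·(-6)) + (19·17 − (-18)·p)] + 921
       = 35·p + 1358 = 1428
⇒ p = 2.

2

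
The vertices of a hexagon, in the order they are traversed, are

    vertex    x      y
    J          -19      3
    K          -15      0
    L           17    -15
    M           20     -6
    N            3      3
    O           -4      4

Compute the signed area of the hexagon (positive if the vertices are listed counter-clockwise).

317

Σ = (45) + (225) + (198) + (78) + (24) + (64) = 634
Signed area = Σ/2 = 317 (positive ⇒ counter-clockwise traversal).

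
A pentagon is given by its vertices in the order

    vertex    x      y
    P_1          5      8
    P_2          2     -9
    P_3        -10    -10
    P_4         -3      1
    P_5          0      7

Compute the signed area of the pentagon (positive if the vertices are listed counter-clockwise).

Σ = (-61) + (-110) + (-40) + (-21) + (-35) = -267
Signed area = Σ/2 = -133.5 (negative ⇒ clockwise traversal).

-133.5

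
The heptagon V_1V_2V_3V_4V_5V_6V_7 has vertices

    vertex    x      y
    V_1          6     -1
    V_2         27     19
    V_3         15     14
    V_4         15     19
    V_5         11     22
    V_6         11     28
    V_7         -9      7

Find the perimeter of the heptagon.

|V_1V_2| = √((21)² + (20)²) = √841 = 29
|V_2V_3| = √((-12)² + (-5)²) = √169 = 13
|V_3V_4| = √((0)² + (5)²) = √25 = 5
|V_4V_5| = √((-4)² + (3)²) = √25 = 5
|V_5V_6| = √((0)² + (6)²) = √36 = 6
|V_6V_7| = √((-20)² + (-21)²) = √841 = 29
|V_7V_1| = √((15)² + (-8)²) = √289 = 17
Perimeter = 29 + 13 + 5 + 5 + 6 + 29 + 17 = 104.

104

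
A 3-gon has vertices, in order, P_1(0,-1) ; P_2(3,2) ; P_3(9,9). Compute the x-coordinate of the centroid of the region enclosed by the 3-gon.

Apply the surveyor's formula. First the cross-terms c_i = x_i·y_{i+1} − x_{i+1}·y_i:
  3, 9, -9  ⇒  2A = 3, A = 1.5.
Then Σ (x_i + x_{i+1})·c_i = 36, so x̄ = 36 / (6·1.5) = 4.

4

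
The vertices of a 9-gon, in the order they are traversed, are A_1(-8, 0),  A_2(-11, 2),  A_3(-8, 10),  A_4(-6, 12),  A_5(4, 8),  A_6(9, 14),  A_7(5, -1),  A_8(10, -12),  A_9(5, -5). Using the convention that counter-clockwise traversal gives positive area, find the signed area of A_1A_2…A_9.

Cross-terms: -16, -94, -36, -96, -16, -79, -50, 10, -40  ⇒  Σ = -417
Signed area = Σ/2 = -208.5 (negative ⇒ clockwise traversal).

-208.5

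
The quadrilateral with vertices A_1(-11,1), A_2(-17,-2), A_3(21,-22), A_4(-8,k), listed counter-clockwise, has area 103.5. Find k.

The doubled signed area Σ (x_i y_{i+1} − x_{i+1} y_i) is linear in k.
With k=0 it equals 271; the coefficient of k is 32 (from the two edges through A_4).
So 32·k + 271 = 2·103.5 = 207 ⇒ k = -2.

-2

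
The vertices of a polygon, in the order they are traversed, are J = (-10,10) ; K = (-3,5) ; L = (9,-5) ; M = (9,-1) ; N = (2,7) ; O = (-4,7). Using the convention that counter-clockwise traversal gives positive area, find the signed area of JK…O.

61.5

Apply the surveyor's formula: 2A = Σ (x_i·y_{i+1} − x_{i+1}·y_i), indices taken mod 6.
Cross-terms: -20, -30, 36, 65, 42, 30  ⇒  Σ = 123
Signed area = Σ/2 = 61.5 (positive ⇒ counter-clockwise traversal).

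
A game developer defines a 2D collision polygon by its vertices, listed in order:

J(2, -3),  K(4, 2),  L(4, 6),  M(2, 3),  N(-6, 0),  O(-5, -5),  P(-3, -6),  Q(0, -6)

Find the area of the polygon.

Σ = (16) + (16) + (0) + (18) + (30) + (15) + (18) + (12) = 125
Area = |Σ|/2 = 62.5.

62.5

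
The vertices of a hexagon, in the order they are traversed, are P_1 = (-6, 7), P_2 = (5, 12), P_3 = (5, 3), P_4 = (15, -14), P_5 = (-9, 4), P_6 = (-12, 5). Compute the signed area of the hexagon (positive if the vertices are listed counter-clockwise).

Σ = (-107) + (-45) + (-115) + (-66) + (3) + (-54) = -384
Signed area = Σ/2 = -192 (negative ⇒ clockwise traversal).

-192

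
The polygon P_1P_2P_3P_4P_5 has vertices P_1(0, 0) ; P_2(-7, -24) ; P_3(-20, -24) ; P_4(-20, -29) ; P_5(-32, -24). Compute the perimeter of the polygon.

96

|P_1P_2| = √((-7)² + (-24)²) = √625 = 25
|P_2P_3| = √((-13)² + (0)²) = √169 = 13
|P_3P_4| = √((0)² + (-5)²) = √25 = 5
|P_4P_5| = √((-12)² + (5)²) = √169 = 13
|P_5P_1| = √((32)² + (24)²) = √1600 = 40
Perimeter = 25 + 13 + 5 + 13 + 40 = 96.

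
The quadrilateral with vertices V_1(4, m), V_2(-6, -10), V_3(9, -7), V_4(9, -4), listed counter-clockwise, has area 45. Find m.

-3

Write out the shoelace sum; only the two edges meeting at V_1 involve m:
2·Area = [(9·m − 4·(-4)) + (4·(-10) − (-6)·m)] + 159
       = 15·m + 135 = 90
⇒ m = -3.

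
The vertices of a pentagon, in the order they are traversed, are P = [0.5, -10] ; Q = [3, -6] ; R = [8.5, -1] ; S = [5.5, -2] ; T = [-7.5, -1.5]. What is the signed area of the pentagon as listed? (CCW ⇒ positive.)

Cross-terms: 27, 48, -11.5, -23.25, 75.75  ⇒  Σ = 116
Signed area = Σ/2 = 58 (positive ⇒ counter-clockwise traversal).

58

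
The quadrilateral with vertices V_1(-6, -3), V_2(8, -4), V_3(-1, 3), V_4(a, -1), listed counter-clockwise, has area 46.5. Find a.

Write out the shoelace sum; only the two edges meeting at V_4 involve a:
2·Area = [((-1)·(-1) − a·3) + (a·(-3) − (-6)·(-1))] + 68
       = -6·a + 63 = 93
⇒ a = -5.

-5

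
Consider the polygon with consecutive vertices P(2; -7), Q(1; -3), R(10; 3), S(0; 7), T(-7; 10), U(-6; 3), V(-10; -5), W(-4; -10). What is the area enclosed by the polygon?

190

Apply the shoelace (surveyor's) formula: 2A = Σ (x_i·y_{i+1} − x_{i+1}·y_i), indices taken mod 8.
Cross-terms: 1, 33, 70, 49, 39, 60, 80, 48  ⇒  Σ = 380
Area = |Σ|/2 = 190.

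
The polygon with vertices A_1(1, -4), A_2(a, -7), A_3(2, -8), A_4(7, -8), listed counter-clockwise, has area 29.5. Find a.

The doubled signed area Σ (x_i y_{i+1} − x_{i+1} y_i) is linear in a.
With a=0 it equals 27; the coefficient of a is -4 (from the two edges through A_2).
So -4·a + 27 = 2·29.5 = 59 ⇒ a = -8.

-8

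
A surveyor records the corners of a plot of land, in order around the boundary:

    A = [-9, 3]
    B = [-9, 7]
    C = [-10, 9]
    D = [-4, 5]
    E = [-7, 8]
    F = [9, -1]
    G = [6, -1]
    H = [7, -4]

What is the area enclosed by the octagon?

Cross-terms: -36, -11, -14, 3, -65, -3, -17, -15  ⇒  Σ = -158
Area = |Σ|/2 = 79.

79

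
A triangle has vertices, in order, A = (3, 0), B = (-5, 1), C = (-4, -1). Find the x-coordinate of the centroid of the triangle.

Apply the surveyor's formula. First the cross-terms c_i = x_i·y_{i+1} − x_{i+1}·y_i:
  3, 9, 3  ⇒  2A = 15, A = 7.5.
Then Σ (x_i + x_{i+1})·c_i = -90, so x̄ = -90 / (6·7.5) = -2.

-2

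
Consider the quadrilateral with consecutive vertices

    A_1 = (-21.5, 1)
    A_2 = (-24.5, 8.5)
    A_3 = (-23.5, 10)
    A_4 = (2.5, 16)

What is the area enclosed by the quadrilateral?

129

Apply the surveyor's formula: 2A = Σ (x_i·y_{i+1} − x_{i+1}·y_i), indices taken mod 4.
Cross-terms: -158.25, -45.25, -401, 346.5  ⇒  Σ = -258
Area = |Σ|/2 = 129.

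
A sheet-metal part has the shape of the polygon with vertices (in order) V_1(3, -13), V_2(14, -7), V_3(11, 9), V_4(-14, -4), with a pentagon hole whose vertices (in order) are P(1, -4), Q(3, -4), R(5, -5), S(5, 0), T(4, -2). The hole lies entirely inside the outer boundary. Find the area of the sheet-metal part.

313

Outer boundary:
Apply the surveyor's formula: 2A = Σ (x_i·y_{i+1} − x_{i+1}·y_i), indices taken mod 4.
Σ = (161) + (203) + (82) + (194) = 640
Area = |Σ|/2 = 320.
Hole:
Σ = (8) + (5) + (25) + (-10) + (-14) = 14
Area = |Σ|/2 = 7.
Net area = 320 − 7 = 313.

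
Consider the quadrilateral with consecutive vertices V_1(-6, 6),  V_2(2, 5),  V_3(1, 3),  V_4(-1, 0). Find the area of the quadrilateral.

22

Σ = (-42) + (1) + (3) + (-6) = -44
Area = |Σ|/2 = 22.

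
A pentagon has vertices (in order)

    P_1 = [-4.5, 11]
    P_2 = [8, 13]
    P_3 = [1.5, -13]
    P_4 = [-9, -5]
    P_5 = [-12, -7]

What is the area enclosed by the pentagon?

277.5

Apply the shoelace (surveyor's) formula: 2A = Σ (x_i·y_{i+1} − x_{i+1}·y_i), indices taken mod 5.
Σ = (-146.5) + (-123.5) + (-124.5) + (3) + (-163.5) = -555
Area = |Σ|/2 = 277.5.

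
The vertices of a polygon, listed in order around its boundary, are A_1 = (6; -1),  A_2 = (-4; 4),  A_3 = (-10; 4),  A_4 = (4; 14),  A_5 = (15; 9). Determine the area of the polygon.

177.5

Apply Gauss's area formula: 2A = Σ (x_i·y_{i+1} − x_{i+1}·y_i), indices taken mod 5.
A_1→A_2: (6)(4) − (-4)(-1) = 20
A_2→A_3: (-4)(4) − (-10)(4) = 24
A_3→A_4: (-10)(14) − (4)(4) = -156
A_4→A_5: (4)(9) − (15)(14) = -174
A_5→A_1: (15)(-1) − (6)(9) = -69
Σ = -355
Area = |Σ|/2 = 177.5.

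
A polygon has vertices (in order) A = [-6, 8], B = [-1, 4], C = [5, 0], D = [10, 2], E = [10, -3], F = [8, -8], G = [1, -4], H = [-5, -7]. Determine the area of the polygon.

Apply the shoelace formula: 2A = Σ (x_i·y_{i+1} − x_{i+1}·y_i), indices taken mod 8.
Σ = (-16) + (-20) + (10) + (-50) + (-56) + (-24) + (-27) + (-82) = -265
Area = |Σ|/2 = 132.5.

132.5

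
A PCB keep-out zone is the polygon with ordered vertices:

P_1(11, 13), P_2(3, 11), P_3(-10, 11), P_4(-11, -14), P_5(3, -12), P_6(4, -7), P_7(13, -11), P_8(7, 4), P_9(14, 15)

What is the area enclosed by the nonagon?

464.5

Apply Gauss's area formula: 2A = Σ (x_i·y_{i+1} − x_{i+1}·y_i), indices taken mod 9.
Σ = (82) + (143) + (261) + (174) + (27) + (47) + (129) + (49) + (17) = 929
Area = |Σ|/2 = 464.5.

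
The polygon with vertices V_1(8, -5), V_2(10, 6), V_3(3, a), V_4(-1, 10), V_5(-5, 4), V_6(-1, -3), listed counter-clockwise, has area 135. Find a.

Write out the shoelace sum; only the two edges meeting at V_3 involve a:
2·Area = [(10·a − 3·6) + (3·10 − (-1)·a)] + 192
       = 11·a + 204 = 270
⇒ a = 6.

6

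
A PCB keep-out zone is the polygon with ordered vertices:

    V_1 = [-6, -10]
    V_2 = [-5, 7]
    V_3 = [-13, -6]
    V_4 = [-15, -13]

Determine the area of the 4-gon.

90

Apply the shoelace formula: 2A = Σ (x_i·y_{i+1} − x_{i+1}·y_i), indices taken mod 4.
Σ = (-92) + (121) + (79) + (72) = 180
Area = |Σ|/2 = 90.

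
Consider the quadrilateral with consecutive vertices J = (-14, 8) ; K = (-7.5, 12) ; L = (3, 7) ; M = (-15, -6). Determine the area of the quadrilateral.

J→K: (-14)(12) − (-7.5)(8) = -108
K→L: (-7.5)(7) − (3)(12) = -88.5
L→M: (3)(-6) − (-15)(7) = 87
M→J: (-15)(8) − (-14)(-6) = -204
Σ = -313.5
Area = |Σ|/2 = 156.75.

156.75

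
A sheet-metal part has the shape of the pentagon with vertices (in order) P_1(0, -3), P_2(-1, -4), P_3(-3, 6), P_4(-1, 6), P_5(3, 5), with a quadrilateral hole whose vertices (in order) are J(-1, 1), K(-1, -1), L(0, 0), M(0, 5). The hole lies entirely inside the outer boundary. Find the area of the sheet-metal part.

29

Outer boundary:
Apply Gauss's area formula: 2A = Σ (x_i·y_{i+1} − x_{i+1}·y_i), indices taken mod 5.
Σ = (-3) + (-18) + (-12) + (-23) + (-9) = -65
Area = |Σ|/2 = 32.5.
Hole:
J→K: (-1)(-1) − (-1)(1) = 2
K→L: (-1)(0) − (0)(-1) = 0
L→M: (0)(5) − (0)(0) = 0
M→J: (0)(1) − (-1)(5) = 5
Σ = 7
Area = |Σ|/2 = 3.5.
Net area = 32.5 − 3.5 = 29.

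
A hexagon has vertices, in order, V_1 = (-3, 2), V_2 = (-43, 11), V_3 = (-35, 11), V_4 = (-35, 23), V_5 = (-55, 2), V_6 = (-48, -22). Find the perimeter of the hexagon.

|V_1V_2| = √((-40)² + (9)²) = √1681 = 41
|V_2V_3| = √((8)² + (0)²) = √64 = 8
|V_3V_4| = √((0)² + (12)²) = √144 = 12
|V_4V_5| = √((-20)² + (-21)²) = √841 = 29
|V_5V_6| = √((7)² + (-24)²) = √625 = 25
|V_6V_1| = √((45)² + (24)²) = √2601 = 51
Perimeter = 41 + 8 + 12 + 29 + 25 + 51 = 166.

166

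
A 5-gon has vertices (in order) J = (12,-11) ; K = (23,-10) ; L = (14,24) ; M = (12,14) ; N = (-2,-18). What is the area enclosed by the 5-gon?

Σ = (133) + (692) + (-92) + (-188) + (238) = 783
Area = |Σ|/2 = 391.5.

391.5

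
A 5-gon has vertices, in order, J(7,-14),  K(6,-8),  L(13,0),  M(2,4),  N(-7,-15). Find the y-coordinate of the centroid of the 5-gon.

-203/33

Apply Gauss's area formula. First the cross-terms c_i = x_i·y_{i+1} − x_{i+1}·y_i:
  28, 104, 52, -2, 203  ⇒  2A = 385, A = 192.5.
Then Σ (y_i + y_{i+1})·c_i = -7105, so ȳ = -7105 / (6·192.5) = -203/33.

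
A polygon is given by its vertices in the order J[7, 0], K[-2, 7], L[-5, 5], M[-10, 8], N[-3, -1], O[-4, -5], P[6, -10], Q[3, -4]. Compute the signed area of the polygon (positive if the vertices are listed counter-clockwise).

Apply the shoelace formula: 2A = Σ (x_i·y_{i+1} − x_{i+1}·y_i), indices taken mod 8.
J→K: (7)(7) − (-2)(0) = 49
K→L: (-2)(5) − (-5)(7) = 25
L→M: (-5)(8) − (-10)(5) = 10
M→N: (-10)(-1) − (-3)(8) = 34
N→O: (-3)(-5) − (-4)(-1) = 11
O→P: (-4)(-10) − (6)(-5) = 70
P→Q: (6)(-4) − (3)(-10) = 6
Q→J: (3)(0) − (7)(-4) = 28
Σ = 233
Signed area = Σ/2 = 116.5 (positive ⇒ counter-clockwise traversal).

116.5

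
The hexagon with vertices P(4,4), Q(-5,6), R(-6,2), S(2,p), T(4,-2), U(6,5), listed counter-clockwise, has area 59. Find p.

Write out the shoelace sum; only the two edges meeting at S involve p:
2·Area = [((-6)·p − 2·2) + (2·(-2) − 4·p)] + 106
       = -10·p + 98 = 118
⇒ p = -2.

-2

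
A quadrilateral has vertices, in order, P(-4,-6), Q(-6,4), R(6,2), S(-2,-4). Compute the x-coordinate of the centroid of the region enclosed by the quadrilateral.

-29/21

Apply the shoelace (surveyor's) formula. First the cross-terms c_i = x_i·y_{i+1} − x_{i+1}·y_i:
  -52, -36, -20, -4  ⇒  2A = -112, A = -56.
Then Σ (x_i + x_{i+1})·c_i = 464, so x̄ = 464 / (6·(-56)) = -29/21.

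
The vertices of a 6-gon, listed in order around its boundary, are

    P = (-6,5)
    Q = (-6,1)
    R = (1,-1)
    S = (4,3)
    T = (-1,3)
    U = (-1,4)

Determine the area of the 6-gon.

Σ = (24) + (5) + (7) + (15) + (-1) + (19) = 69
Area = |Σ|/2 = 34.5.

34.5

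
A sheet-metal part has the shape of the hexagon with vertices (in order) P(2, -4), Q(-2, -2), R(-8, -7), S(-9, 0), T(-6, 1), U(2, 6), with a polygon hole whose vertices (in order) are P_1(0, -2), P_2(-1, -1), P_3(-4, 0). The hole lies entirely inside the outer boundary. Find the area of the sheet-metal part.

Outer boundary:
Apply the shoelace formula: 2A = Σ (x_i·y_{i+1} − x_{i+1}·y_i), indices taken mod 6.
P→Q: (2)(-2) − (-2)(-4) = -12
Q→R: (-2)(-7) − (-8)(-2) = -2
R→S: (-8)(0) − (-9)(-7) = -63
S→T: (-9)(1) − (-6)(0) = -9
T→U: (-6)(6) − (2)(1) = -38
U→P: (2)(-4) − (2)(6) = -20
Σ = -144
Area = |Σ|/2 = 72.
Hole:
Apply the shoelace formula: 2A = Σ (x_i·y_{i+1} − x_{i+1}·y_i), indices taken mod 3.
Cross-terms: -2, -4, 8  ⇒  Σ = 2
Area = |Σ|/2 = 1.
Net area = 72 − 1 = 71.

71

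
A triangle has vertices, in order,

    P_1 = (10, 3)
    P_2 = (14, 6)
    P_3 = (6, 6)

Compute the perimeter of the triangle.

18

|P_1P_2| = √((4)² + (3)²) = √25 = 5
|P_2P_3| = √((-8)² + (0)²) = √64 = 8
|P_3P_1| = √((4)² + (-3)²) = √25 = 5
Perimeter = 5 + 8 + 5 = 18.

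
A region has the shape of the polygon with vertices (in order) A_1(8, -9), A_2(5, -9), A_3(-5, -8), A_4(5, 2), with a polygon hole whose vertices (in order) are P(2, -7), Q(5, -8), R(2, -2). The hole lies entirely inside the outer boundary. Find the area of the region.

Outer boundary:
Apply the shoelace formula: 2A = Σ (x_i·y_{i+1} − x_{i+1}·y_i), indices taken mod 4.
A_1→A_2: (8)(-9) − (5)(-9) = -27
A_2→A_3: (5)(-8) − (-5)(-9) = -85
A_3→A_4: (-5)(2) − (5)(-8) = 30
A_4→A_1: (5)(-9) − (8)(2) = -61
Σ = -143
Area = |Σ|/2 = 71.5.
Hole:
Apply the shoelace (surveyor's) formula: 2A = Σ (x_i·y_{i+1} − x_{i+1}·y_i), indices taken mod 3.
Cross-terms: 19, 6, -10  ⇒  Σ = 15
Area = |Σ|/2 = 7.5.
Net area = 71.5 − 7.5 = 64.

64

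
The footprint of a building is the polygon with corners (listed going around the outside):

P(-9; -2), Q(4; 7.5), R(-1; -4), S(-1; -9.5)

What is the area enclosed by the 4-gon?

Σ = (-59.5) + (-8.5) + (5.5) + (-83.5) = -146
Area = |Σ|/2 = 73.

73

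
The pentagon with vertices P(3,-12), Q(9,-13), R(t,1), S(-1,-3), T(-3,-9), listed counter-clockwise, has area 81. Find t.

2

Write out the shoelace sum; only the two edges meeting at R involve t:
2·Area = [(9·1 − t·(-13)) + (t·(-3) − (-1)·1)] + 132
       = 10·t + 142 = 162
⇒ t = 2.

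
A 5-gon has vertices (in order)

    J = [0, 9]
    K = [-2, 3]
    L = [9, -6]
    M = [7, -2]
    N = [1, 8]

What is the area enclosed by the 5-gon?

Apply the surveyor's formula: 2A = Σ (x_i·y_{i+1} − x_{i+1}·y_i), indices taken mod 5.
Σ = (18) + (-15) + (24) + (58) + (9) = 94
Area = |Σ|/2 = 47.

47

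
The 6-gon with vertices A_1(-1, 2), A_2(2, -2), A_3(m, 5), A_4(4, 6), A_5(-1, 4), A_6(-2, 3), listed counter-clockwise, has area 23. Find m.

The doubled signed area Σ (x_i y_{i+1} − x_{i+1} y_i) is linear in m.
With m=0 it equals 14; the coefficient of m is 8 (from the two edges through A_3).
So 8·m + 14 = 2·23 = 46 ⇒ m = 4.

4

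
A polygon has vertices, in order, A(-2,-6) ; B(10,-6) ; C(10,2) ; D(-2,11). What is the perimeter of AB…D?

|AB| = √((12)² + (0)²) = √144 = 12
|BC| = √((0)² + (8)²) = √64 = 8
|CD| = √((-12)² + (9)²) = √225 = 15
|DA| = √((0)² + (-17)²) = √289 = 17
Perimeter = 12 + 8 + 15 + 17 = 52.

52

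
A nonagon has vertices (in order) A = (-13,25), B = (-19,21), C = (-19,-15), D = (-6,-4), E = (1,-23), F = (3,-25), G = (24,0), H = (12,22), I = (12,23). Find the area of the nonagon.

A→B: (-13)(21) − (-19)(25) = 202
B→C: (-19)(-15) − (-19)(21) = 684
C→D: (-19)(-4) − (-6)(-15) = -14
D→E: (-6)(-23) − (1)(-4) = 142
E→F: (1)(-25) − (3)(-23) = 44
F→G: (3)(0) − (24)(-25) = 600
G→H: (24)(22) − (12)(0) = 528
H→I: (12)(23) − (12)(22) = 12
I→A: (12)(25) − (-13)(23) = 599
Σ = 2797
Area = |Σ|/2 = 1398.5.

1398.5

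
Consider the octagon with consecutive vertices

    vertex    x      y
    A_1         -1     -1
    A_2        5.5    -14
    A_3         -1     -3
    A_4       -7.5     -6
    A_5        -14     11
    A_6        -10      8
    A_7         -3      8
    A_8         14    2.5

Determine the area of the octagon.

191.5

A_1→A_2: (-1)(-14) − (5.5)(-1) = 19.5
A_2→A_3: (5.5)(-3) − (-1)(-14) = -30.5
A_3→A_4: (-1)(-6) − (-7.5)(-3) = -16.5
A_4→A_5: (-7.5)(11) − (-14)(-6) = -166.5
A_5→A_6: (-14)(8) − (-10)(11) = -2
A_6→A_7: (-10)(8) − (-3)(8) = -56
A_7→A_8: (-3)(2.5) − (14)(8) = -119.5
A_8→A_1: (14)(-1) − (-1)(2.5) = -11.5
Σ = -383
Area = |Σ|/2 = 191.5.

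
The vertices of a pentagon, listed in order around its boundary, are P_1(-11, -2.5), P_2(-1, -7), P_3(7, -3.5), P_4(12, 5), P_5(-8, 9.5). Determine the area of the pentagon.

241.25

Apply Gauss's area formula: 2A = Σ (x_i·y_{i+1} − x_{i+1}·y_i), indices taken mod 5.
Cross-terms: 74.5, 52.5, 77, 154, 124.5  ⇒  Σ = 482.5
Area = |Σ|/2 = 241.25.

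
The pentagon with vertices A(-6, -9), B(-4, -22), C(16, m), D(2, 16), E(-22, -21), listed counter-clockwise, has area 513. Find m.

The doubled signed area Σ (x_i y_{i+1} − x_{i+1} y_i) is linear in m.
With m=0 it equals 1086; the coefficient of m is -6 (from the two edges through C).
So -6·m + 1086 = 2·513 = 1026 ⇒ m = 10.

10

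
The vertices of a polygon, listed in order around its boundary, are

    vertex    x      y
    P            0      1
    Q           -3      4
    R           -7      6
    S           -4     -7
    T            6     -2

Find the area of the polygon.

Apply the shoelace (surveyor's) formula: 2A = Σ (x_i·y_{i+1} − x_{i+1}·y_i), indices taken mod 5.
Cross-terms: 3, 10, 73, 50, 6  ⇒  Σ = 142
Area = |Σ|/2 = 71.

71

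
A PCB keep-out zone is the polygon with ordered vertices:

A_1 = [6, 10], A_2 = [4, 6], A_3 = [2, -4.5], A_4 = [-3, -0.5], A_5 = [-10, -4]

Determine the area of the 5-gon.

58.75

Σ = (-4) + (-30) + (-14.5) + (7) + (-76) = -117.5
Area = |Σ|/2 = 58.75.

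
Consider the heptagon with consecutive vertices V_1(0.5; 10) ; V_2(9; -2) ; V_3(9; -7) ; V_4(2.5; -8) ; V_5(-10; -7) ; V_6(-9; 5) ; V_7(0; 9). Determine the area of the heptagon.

243.25

Apply the shoelace (surveyor's) formula: 2A = Σ (x_i·y_{i+1} − x_{i+1}·y_i), indices taken mod 7.
V_1→V_2: (0.5)(-2) − (9)(10) = -91
V_2→V_3: (9)(-7) − (9)(-2) = -45
V_3→V_4: (9)(-8) − (2.5)(-7) = -54.5
V_4→V_5: (2.5)(-7) − (-10)(-8) = -97.5
V_5→V_6: (-10)(5) − (-9)(-7) = -113
V_6→V_7: (-9)(9) − (0)(5) = -81
V_7→V_1: (0)(10) − (0.5)(9) = -4.5
Σ = -486.5
Area = |Σ|/2 = 243.25.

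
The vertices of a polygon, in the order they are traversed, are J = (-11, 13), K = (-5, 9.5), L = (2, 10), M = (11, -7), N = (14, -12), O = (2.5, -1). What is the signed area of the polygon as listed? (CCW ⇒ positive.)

Apply the surveyor's formula: 2A = Σ (x_i·y_{i+1} − x_{i+1}·y_i), indices taken mod 6.
J→K: (-11)(9.5) − (-5)(13) = -39.5
K→L: (-5)(10) − (2)(9.5) = -69
L→M: (2)(-7) − (11)(10) = -124
M→N: (11)(-12) − (14)(-7) = -34
N→O: (14)(-1) − (2.5)(-12) = 16
O→J: (2.5)(13) − (-11)(-1) = 21.5
Σ = -229
Signed area = Σ/2 = -114.5 (negative ⇒ clockwise traversal).

-114.5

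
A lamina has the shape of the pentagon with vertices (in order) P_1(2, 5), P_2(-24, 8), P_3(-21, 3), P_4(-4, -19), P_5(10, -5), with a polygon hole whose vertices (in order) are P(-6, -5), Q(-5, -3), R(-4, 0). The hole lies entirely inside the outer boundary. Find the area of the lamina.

Outer boundary:
Σ = (136) + (96) + (411) + (210) + (60) = 913
Area = |Σ|/2 = 456.5.
Hole:
Apply the shoelace formula: 2A = Σ (x_i·y_{i+1} − x_{i+1}·y_i), indices taken mod 3.
Σ = (-7) + (-12) + (20) = 1
Area = |Σ|/2 = 0.5.
Net area = 456.5 − 0.5 = 456.

456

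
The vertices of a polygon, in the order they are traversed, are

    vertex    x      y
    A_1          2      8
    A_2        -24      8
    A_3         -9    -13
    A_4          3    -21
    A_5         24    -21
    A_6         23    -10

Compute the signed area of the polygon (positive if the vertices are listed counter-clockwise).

Cross-terms: 208, 384, 228, 441, 243, 204  ⇒  Σ = 1708
Signed area = Σ/2 = 854 (positive ⇒ counter-clockwise traversal).

854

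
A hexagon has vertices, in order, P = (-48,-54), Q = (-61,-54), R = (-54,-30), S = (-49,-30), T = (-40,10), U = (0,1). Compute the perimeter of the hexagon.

|PQ| = √((-13)² + (0)²) = √169 = 13
|QR| = √((7)² + (24)²) = √625 = 25
|RS| = √((5)² + (0)²) = √25 = 5
|ST| = √((9)² + (40)²) = √1681 = 41
|TU| = √((40)² + (-9)²) = √1681 = 41
|UP| = √((-48)² + (-55)²) = √5329 = 73
Perimeter = 13 + 25 + 5 + 41 + 41 + 73 = 198.

198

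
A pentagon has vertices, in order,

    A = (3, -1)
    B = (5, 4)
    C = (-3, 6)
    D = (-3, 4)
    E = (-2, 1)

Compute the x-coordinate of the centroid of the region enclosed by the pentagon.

Apply Gauss's area formula. First the cross-terms c_i = x_i·y_{i+1} − x_{i+1}·y_i:
  17, 42, 6, 5, -1  ⇒  2A = 69, A = 34.5.
Then Σ (x_i + x_{i+1})·c_i = 158, so x̄ = 158 / (6·34.5) = 158/207.

158/207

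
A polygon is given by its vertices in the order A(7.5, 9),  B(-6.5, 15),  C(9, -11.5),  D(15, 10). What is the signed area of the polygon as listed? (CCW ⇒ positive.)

Apply the shoelace (surveyor's) formula: 2A = Σ (x_i·y_{i+1} − x_{i+1}·y_i), indices taken mod 4.
Σ = (171) + (-60.25) + (262.5) + (60) = 433.25
Signed area = Σ/2 = 216.625 (positive ⇒ counter-clockwise traversal).

216.625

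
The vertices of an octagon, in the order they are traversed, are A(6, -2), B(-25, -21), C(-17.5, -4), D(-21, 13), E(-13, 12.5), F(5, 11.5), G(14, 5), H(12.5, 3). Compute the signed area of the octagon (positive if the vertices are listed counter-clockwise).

A→B: (6)(-21) − (-25)(-2) = -176
B→C: (-25)(-4) − (-17.5)(-21) = -267.5
C→D: (-17.5)(13) − (-21)(-4) = -311.5
D→E: (-21)(12.5) − (-13)(13) = -93.5
E→F: (-13)(11.5) − (5)(12.5) = -212
F→G: (5)(5) − (14)(11.5) = -136
G→H: (14)(3) − (12.5)(5) = -20.5
H→A: (12.5)(-2) − (6)(3) = -43
Σ = -1260
Signed area = Σ/2 = -630 (negative ⇒ clockwise traversal).

-630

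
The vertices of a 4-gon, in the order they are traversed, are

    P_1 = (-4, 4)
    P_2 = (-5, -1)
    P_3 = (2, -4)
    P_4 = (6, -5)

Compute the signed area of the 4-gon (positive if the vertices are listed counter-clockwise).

32

Apply the shoelace formula: 2A = Σ (x_i·y_{i+1} − x_{i+1}·y_i), indices taken mod 4.
P_1→P_2: (-4)(-1) − (-5)(4) = 24
P_2→P_3: (-5)(-4) − (2)(-1) = 22
P_3→P_4: (2)(-5) − (6)(-4) = 14
P_4→P_1: (6)(4) − (-4)(-5) = 4
Σ = 64
Signed area = Σ/2 = 32 (positive ⇒ counter-clockwise traversal).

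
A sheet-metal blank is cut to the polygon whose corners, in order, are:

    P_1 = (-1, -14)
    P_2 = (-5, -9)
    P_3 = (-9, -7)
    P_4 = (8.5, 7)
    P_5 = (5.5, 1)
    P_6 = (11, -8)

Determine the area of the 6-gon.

Apply the shoelace (surveyor's) formula: 2A = Σ (x_i·y_{i+1} − x_{i+1}·y_i), indices taken mod 6.
Σ = (-61) + (-46) + (-3.5) + (-30) + (-55) + (-162) = -357.5
Area = |Σ|/2 = 178.75.

178.75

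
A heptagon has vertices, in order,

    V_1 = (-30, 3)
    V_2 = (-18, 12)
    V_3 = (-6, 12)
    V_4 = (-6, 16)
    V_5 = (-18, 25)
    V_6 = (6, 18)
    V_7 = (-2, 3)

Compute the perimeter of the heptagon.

116

|V_1V_2| = √((12)² + (9)²) = √225 = 15
|V_2V_3| = √((12)² + (0)²) = √144 = 12
|V_3V_4| = √((0)² + (4)²) = √16 = 4
|V_4V_5| = √((-12)² + (9)²) = √225 = 15
|V_5V_6| = √((24)² + (-7)²) = √625 = 25
|V_6V_7| = √((-8)² + (-15)²) = √289 = 17
|V_7V_1| = √((-28)² + (0)²) = √784 = 28
Perimeter = 15 + 12 + 4 + 15 + 25 + 17 + 28 = 116.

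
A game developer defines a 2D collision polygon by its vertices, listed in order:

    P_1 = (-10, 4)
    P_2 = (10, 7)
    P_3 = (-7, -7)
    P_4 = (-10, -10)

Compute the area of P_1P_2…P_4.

135.5

Σ = (-110) + (-21) + (0) + (-140) = -271
Area = |Σ|/2 = 135.5.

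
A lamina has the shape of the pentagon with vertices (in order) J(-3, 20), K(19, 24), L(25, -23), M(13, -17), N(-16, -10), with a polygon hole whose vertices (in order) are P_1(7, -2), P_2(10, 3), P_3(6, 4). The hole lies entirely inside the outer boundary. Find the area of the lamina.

1172

Outer boundary:
Σ = (-452) + (-1037) + (-126) + (-402) + (-350) = -2367
Area = |Σ|/2 = 1183.5.
Hole:
Apply the shoelace (surveyor's) formula: 2A = Σ (x_i·y_{i+1} − x_{i+1}·y_i), indices taken mod 3.
Σ = (41) + (22) + (-40) = 23
Area = |Σ|/2 = 11.5.
Net area = 1183.5 − 11.5 = 1172.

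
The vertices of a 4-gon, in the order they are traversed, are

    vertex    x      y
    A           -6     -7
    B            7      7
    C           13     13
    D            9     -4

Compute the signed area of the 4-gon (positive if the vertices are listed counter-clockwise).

-124.5

Cross-terms: 7, 0, -169, -87  ⇒  Σ = -249
Signed area = Σ/2 = -124.5 (negative ⇒ clockwise traversal).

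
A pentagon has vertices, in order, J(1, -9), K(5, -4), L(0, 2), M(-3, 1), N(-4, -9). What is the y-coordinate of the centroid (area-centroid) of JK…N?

Apply the shoelace (surveyor's) formula. First the cross-terms c_i = x_i·y_{i+1} − x_{i+1}·y_i:
  41, 10, 6, 31, 45  ⇒  2A = 133, A = 66.5.
Then Σ (y_i + y_{i+1})·c_i = -1593, so ȳ = -1593 / (6·66.5) = -531/133.

-531/133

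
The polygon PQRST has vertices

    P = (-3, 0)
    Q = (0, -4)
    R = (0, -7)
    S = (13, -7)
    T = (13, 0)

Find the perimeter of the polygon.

44

|PQ| = √((3)² + (-4)²) = √25 = 5
|QR| = √((0)² + (-3)²) = √9 = 3
|RS| = √((13)² + (0)²) = √169 = 13
|ST| = √((0)² + (7)²) = √49 = 7
|TP| = √((-16)² + (0)²) = √256 = 16
Perimeter = 5 + 3 + 13 + 7 + 16 = 44.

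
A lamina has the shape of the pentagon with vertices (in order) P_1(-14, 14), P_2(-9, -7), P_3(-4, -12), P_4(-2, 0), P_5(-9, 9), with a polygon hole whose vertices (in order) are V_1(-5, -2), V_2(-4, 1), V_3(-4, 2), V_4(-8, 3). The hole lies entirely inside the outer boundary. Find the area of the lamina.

Outer boundary:
Apply the shoelace formula: 2A = Σ (x_i·y_{i+1} − x_{i+1}·y_i), indices taken mod 5.
P_1→P_2: (-14)(-7) − (-9)(14) = 224
P_2→P_3: (-9)(-12) − (-4)(-7) = 80
P_3→P_4: (-4)(0) − (-2)(-12) = -24
P_4→P_5: (-2)(9) − (-9)(0) = -18
P_5→P_1: (-9)(14) − (-14)(9) = 0
Σ = 262
Area = |Σ|/2 = 131.
Hole:
Apply the shoelace formula: 2A = Σ (x_i·y_{i+1} − x_{i+1}·y_i), indices taken mod 4.
V_1→V_2: (-5)(1) − (-4)(-2) = -13
V_2→V_3: (-4)(2) − (-4)(1) = -4
V_3→V_4: (-4)(3) − (-8)(2) = 4
V_4→V_1: (-8)(-2) − (-5)(3) = 31
Σ = 18
Area = |Σ|/2 = 9.
Net area = 131 − 9 = 122.

122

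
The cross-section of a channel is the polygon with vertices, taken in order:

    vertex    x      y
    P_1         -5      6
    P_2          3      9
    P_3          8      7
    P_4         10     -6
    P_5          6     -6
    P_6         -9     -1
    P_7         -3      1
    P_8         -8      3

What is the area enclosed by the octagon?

Apply the shoelace (surveyor's) formula: 2A = Σ (x_i·y_{i+1} − x_{i+1}·y_i), indices taken mod 8.
Cross-terms: -63, -51, -118, -24, -60, -12, -1, -33  ⇒  Σ = -362
Area = |Σ|/2 = 181.

181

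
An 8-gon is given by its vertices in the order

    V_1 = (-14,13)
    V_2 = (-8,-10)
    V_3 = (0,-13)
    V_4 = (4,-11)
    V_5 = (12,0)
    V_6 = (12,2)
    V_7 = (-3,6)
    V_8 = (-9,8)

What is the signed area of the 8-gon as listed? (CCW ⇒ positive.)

329.5

Apply the shoelace (surveyor's) formula: 2A = Σ (x_i·y_{i+1} − x_{i+1}·y_i), indices taken mod 8.
Σ = (244) + (104) + (52) + (132) + (24) + (78) + (30) + (-5) = 659
Signed area = Σ/2 = 329.5 (positive ⇒ counter-clockwise traversal).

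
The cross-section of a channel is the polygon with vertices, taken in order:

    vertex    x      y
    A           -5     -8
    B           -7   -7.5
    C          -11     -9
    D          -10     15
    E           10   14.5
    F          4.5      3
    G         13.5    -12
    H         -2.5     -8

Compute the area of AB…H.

437.875

Σ = (-18.5) + (-19.5) + (-255) + (-295) + (-35.25) + (-94.5) + (-138) + (-20) = -875.75
Area = |Σ|/2 = 437.875.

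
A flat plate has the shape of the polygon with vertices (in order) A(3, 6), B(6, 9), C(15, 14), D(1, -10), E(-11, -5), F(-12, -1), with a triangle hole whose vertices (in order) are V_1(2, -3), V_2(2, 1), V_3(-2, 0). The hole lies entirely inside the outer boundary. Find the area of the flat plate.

Outer boundary:
Apply Gauss's area formula: 2A = Σ (x_i·y_{i+1} − x_{i+1}·y_i), indices taken mod 6.
Σ = (-9) + (-51) + (-164) + (-115) + (-49) + (-69) = -457
Area = |Σ|/2 = 228.5.
Hole:
Apply the shoelace (surveyor's) formula: 2A = Σ (x_i·y_{i+1} − x_{i+1}·y_i), indices taken mod 3.
Cross-terms: 8, 2, 6  ⇒  Σ = 16
Area = |Σ|/2 = 8.
Net area = 228.5 − 8 = 220.5.

220.5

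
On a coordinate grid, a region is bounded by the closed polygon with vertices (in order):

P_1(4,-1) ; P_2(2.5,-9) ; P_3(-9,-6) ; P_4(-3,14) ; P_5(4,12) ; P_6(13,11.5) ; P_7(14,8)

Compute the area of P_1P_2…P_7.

Apply the shoelace (surveyor's) formula: 2A = Σ (x_i·y_{i+1} − x_{i+1}·y_i), indices taken mod 7.
Σ = (-33.5) + (-96) + (-144) + (-92) + (-110) + (-57) + (-46) = -578.5
Area = |Σ|/2 = 289.25.

289.25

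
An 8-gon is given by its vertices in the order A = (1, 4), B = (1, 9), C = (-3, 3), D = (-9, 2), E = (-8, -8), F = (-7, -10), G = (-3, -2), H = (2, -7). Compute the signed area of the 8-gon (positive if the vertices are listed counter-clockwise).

96

Apply Gauss's area formula: 2A = Σ (x_i·y_{i+1} − x_{i+1}·y_i), indices taken mod 8.
Cross-terms: 5, 30, 21, 88, 24, -16, 25, 15  ⇒  Σ = 192
Signed area = Σ/2 = 96 (positive ⇒ counter-clockwise traversal).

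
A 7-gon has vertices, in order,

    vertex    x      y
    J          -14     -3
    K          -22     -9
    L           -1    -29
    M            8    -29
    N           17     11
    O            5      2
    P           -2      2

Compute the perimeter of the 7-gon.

|JK| = √((-8)² + (-6)²) = √100 = 10
|KL| = √((21)² + (-20)²) = √841 = 29
|LM| = √((9)² + (0)²) = √81 = 9
|MN| = √((9)² + (40)²) = √1681 = 41
|NO| = √((-12)² + (-9)²) = √225 = 15
|OP| = √((-7)² + (0)²) = √49 = 7
|PJ| = √((-12)² + (-5)²) = √169 = 13
Perimeter = 10 + 29 + 9 + 41 + 15 + 7 + 13 = 124.

124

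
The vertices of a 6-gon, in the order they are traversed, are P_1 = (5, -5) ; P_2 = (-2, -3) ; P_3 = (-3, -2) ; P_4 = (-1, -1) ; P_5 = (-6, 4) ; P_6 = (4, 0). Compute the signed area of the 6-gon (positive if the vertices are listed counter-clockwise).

-37.5

P_1→P_2: (5)(-3) − (-2)(-5) = -25
P_2→P_3: (-2)(-2) − (-3)(-3) = -5
P_3→P_4: (-3)(-1) − (-1)(-2) = 1
P_4→P_5: (-1)(4) − (-6)(-1) = -10
P_5→P_6: (-6)(0) − (4)(4) = -16
P_6→P_1: (4)(-5) − (5)(0) = -20
Σ = -75
Signed area = Σ/2 = -37.5 (negative ⇒ clockwise traversal).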